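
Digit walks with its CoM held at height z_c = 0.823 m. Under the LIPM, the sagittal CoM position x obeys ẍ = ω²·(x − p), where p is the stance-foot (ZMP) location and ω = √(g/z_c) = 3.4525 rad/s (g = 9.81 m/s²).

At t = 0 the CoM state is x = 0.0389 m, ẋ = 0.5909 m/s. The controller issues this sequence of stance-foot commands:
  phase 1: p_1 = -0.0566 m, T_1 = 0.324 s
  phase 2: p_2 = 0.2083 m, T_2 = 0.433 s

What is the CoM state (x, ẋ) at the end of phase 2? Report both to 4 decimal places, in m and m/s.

phase 1: p=-0.0566, T=0.324, ωT=1.118610, cosh=1.693665, sinh=1.366932; start (x,ẋ)=(0.038900, 0.590900) → end (x,ẋ)=(0.339097, 1.451483)
phase 2: p=0.2083, T=0.433, ωT=1.494932, cosh=2.341650, sinh=2.117386; start (x,ẋ)=(0.339097, 1.451483) → end (x,ẋ)=(1.404762, 4.355028)

x = 1.4048, ẋ = 4.3550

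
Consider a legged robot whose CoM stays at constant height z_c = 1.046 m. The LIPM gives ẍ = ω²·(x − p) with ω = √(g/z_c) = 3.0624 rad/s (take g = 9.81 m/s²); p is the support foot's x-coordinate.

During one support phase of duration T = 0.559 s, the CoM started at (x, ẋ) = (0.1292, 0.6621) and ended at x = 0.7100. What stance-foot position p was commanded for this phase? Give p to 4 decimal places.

p = 0.1284

ωT = 3.0624·0.559 = 1.711882; cosh(ωT) = 2.859950, sinh(ωT) = 2.679424
x(T) = p + (x₀−p)·cosh(ωT) + (ẋ₀/ω)·sinh(ωT) ⇒ p·(1 − cosh) = x(T) − x₀·cosh − (ẋ₀/ω)·sinh
numerator   = 0.7100 − (0.1292)·2.859950 − (0.6621/3.0624)·2.679424 = -0.238805
denominator = 1 − 2.859950 = -1.859950
p = -0.238805 / -1.859950 = 0.1284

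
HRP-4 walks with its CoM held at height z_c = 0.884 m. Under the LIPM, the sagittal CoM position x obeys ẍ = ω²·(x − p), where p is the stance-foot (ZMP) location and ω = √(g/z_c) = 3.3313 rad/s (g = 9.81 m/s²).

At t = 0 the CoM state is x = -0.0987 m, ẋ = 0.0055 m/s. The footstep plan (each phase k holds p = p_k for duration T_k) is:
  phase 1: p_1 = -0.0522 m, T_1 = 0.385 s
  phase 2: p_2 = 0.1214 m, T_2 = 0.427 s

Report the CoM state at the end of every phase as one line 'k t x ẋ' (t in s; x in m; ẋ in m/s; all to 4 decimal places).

phase 1: p=-0.0522, T=0.385, ωT=1.282551, cosh=1.941577, sinh=1.664248; start (x,ẋ)=(-0.098700, 0.005500) → end (x,ẋ)=(-0.139736, -0.247122)
phase 2: p=0.1214, T=0.427, ωT=1.422465, cosh=2.194225, sinh=1.953106; start (x,ẋ)=(-0.139736, -0.247122) → end (x,ẋ)=(-0.596476, -2.241291)

1 0.3850 -0.1397 -0.2471
2 0.8120 -0.5965 -2.2413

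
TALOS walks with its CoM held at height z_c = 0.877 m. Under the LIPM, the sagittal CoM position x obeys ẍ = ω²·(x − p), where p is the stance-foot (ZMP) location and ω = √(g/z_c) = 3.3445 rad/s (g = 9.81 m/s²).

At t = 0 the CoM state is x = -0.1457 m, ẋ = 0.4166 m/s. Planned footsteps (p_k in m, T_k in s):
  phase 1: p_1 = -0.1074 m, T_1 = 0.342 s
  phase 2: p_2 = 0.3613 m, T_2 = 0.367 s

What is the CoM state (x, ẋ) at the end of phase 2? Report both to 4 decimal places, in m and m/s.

phase 1: p=-0.1074, T=0.342, ωT=1.143819, cosh=1.728666, sinh=1.410066; start (x,ẋ)=(-0.145700, 0.416600) → end (x,ẋ)=(0.002034, 0.539541)
phase 2: p=0.3613, T=0.367, ωT=1.227432, cosh=1.852749, sinh=1.559705; start (x,ẋ)=(0.002034, 0.539541) → end (x,ẋ)=(-0.052716, -0.874454)

x = -0.0527, ẋ = -0.8745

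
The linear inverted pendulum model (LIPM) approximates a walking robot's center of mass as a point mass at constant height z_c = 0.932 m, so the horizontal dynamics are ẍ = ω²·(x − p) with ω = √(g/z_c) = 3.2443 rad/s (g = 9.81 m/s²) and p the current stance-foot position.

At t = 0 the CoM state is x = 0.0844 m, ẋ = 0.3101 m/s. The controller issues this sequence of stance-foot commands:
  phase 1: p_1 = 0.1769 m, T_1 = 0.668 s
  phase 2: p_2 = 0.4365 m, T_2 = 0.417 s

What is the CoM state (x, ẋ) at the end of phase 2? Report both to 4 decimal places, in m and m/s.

phase 1: p=0.1769, T=0.668, ωT=2.167192, cosh=4.424114, sinh=4.309615; start (x,ẋ)=(0.084400, 0.310100) → end (x,ẋ)=(0.179596, 0.078612)
phase 2: p=0.4365, T=0.417, ωT=1.352873, cosh=2.063510, sinh=1.805014; start (x,ẋ)=(0.179596, 0.078612) → end (x,ẋ)=(-0.049888, -1.342218)

x = -0.0499, ẋ = -1.3422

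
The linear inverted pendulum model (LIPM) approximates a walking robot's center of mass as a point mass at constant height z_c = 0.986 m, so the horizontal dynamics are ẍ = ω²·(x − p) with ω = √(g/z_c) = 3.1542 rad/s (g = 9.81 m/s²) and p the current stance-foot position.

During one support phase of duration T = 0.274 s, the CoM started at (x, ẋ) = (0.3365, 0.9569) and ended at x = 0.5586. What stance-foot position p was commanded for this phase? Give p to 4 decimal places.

p = 0.5227

ωT = 3.1542·0.274 = 0.864251; cosh(ωT) = 1.397297, sinh(ωT) = 0.975930
x(T) = p + (x₀−p)·cosh(ωT) + (ẋ₀/ω)·sinh(ωT) ⇒ p·(1 − cosh) = x(T) − x₀·cosh − (ẋ₀/ω)·sinh
numerator   = 0.5586 − (0.3365)·1.397297 − (0.9569/3.1542)·0.975930 = -0.207662
denominator = 1 − 1.397297 = -0.397297
p = -0.207662 / -0.397297 = 0.5227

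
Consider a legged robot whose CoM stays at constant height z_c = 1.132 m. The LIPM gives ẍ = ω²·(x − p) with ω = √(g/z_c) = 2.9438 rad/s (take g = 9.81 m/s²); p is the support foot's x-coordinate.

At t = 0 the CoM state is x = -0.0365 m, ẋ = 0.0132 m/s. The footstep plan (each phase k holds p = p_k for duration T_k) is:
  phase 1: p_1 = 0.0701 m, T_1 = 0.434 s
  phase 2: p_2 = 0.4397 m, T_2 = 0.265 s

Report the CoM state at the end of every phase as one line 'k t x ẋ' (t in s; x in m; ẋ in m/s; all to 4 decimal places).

1 0.4340 -0.1286 -0.4937
2 0.6990 -0.4550 -2.0932

phase 1: p=0.0701, T=0.434, ωT=1.277609, cosh=1.933377, sinh=1.654674; start (x,ẋ)=(-0.036500, 0.013200) → end (x,ẋ)=(-0.128578, -0.493731)
phase 2: p=0.4397, T=0.265, ωT=0.780107, cosh=1.320031, sinh=0.861674; start (x,ẋ)=(-0.128578, -0.493731) → end (x,ẋ)=(-0.454964, -2.093234)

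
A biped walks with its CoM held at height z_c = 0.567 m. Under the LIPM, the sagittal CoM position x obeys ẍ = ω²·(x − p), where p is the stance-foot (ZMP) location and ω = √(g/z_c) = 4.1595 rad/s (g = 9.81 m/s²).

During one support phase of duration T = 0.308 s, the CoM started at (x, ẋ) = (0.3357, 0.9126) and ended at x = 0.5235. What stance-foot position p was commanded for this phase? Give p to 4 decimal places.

p = 0.5239

ωT = 4.1595·0.308 = 1.281126; cosh(ωT) = 1.939208, sinh(ωT) = 1.661484
x(T) = p + (x₀−p)·cosh(ωT) + (ẋ₀/ω)·sinh(ωT) ⇒ p·(1 − cosh) = x(T) − x₀·cosh − (ẋ₀/ω)·sinh
numerator   = 0.5235 − (0.3357)·1.939208 − (0.9126/4.1595)·1.661484 = -0.492024
denominator = 1 − 1.939208 = -0.939208
p = -0.492024 / -0.939208 = 0.5239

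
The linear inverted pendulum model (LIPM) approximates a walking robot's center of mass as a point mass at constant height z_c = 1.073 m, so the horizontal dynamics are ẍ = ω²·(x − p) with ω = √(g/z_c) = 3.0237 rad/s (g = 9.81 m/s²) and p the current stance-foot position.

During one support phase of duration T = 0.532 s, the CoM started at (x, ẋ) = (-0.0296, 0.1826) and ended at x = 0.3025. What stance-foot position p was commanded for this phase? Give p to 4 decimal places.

p = -0.1468

ωT = 3.0237·0.532 = 1.608608; cosh(ωT) = 2.598010, sinh(ωT) = 2.397844
x(T) = p + (x₀−p)·cosh(ωT) + (ẋ₀/ω)·sinh(ωT) ⇒ p·(1 − cosh) = x(T) − x₀·cosh − (ẋ₀/ω)·sinh
numerator   = 0.3025 − (-0.0296)·2.598010 − (0.1826/3.0237)·2.397844 = 0.234596
denominator = 1 − 2.598010 = -1.598010
p = 0.234596 / -1.598010 = -0.1468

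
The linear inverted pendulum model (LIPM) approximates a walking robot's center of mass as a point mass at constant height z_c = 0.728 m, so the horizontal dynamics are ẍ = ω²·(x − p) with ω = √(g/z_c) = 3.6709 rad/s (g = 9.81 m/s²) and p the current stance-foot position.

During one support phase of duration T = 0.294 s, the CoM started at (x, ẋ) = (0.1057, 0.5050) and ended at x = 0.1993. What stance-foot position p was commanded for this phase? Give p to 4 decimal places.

p = 0.2389

ωT = 3.6709·0.294 = 1.079245; cosh(ωT) = 1.641154, sinh(ωT) = 1.301302
x(T) = p + (x₀−p)·cosh(ωT) + (ẋ₀/ω)·sinh(ωT) ⇒ p·(1 − cosh) = x(T) − x₀·cosh − (ẋ₀/ω)·sinh
numerator   = 0.1993 − (0.1057)·1.641154 − (0.5050/3.6709)·1.301302 = -0.153188
denominator = 1 − 1.641154 = -0.641154
p = -0.153188 / -0.641154 = 0.2389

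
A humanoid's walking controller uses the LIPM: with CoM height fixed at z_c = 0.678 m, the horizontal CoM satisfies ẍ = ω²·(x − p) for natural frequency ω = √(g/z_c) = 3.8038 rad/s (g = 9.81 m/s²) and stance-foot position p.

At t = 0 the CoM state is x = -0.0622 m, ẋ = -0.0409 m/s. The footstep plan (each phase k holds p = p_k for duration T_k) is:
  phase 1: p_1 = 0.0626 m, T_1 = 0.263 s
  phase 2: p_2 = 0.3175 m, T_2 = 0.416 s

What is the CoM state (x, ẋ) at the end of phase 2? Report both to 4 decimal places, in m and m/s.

x = -1.2302, ẋ = -5.6550

phase 1: p=0.0626, T=0.263, ωT=1.000399, cosh=1.543550, sinh=1.175818; start (x,ẋ)=(-0.062200, -0.040900) → end (x,ẋ)=(-0.142678, -0.621309)
phase 2: p=0.3175, T=0.416, ωT=1.582381, cosh=2.536007, sinh=2.330521; start (x,ẋ)=(-0.142678, -0.621309) → end (x,ẋ)=(-1.230179, -5.655045)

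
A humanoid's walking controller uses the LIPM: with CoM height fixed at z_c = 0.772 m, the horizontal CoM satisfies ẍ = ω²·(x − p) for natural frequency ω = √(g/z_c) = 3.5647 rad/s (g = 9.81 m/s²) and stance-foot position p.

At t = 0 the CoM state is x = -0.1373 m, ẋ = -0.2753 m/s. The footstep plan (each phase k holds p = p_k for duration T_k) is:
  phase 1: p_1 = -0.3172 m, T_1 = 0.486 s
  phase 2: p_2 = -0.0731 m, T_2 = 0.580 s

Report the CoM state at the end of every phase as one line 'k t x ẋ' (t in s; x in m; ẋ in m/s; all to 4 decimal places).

1 0.4860 -0.0042 0.9537
2 1.0660 1.2442 4.7853

phase 1: p=-0.3172, T=0.486, ωT=1.732444, cosh=2.915655, sinh=2.738803; start (x,ẋ)=(-0.137300, -0.275300) → end (x,ẋ)=(-0.004190, 0.953686)
phase 2: p=-0.0731, T=0.580, ωT=2.067526, cosh=4.015870, sinh=3.889371; start (x,ẋ)=(-0.004190, 0.953686) → end (x,ẋ)=(1.244180, 4.785276)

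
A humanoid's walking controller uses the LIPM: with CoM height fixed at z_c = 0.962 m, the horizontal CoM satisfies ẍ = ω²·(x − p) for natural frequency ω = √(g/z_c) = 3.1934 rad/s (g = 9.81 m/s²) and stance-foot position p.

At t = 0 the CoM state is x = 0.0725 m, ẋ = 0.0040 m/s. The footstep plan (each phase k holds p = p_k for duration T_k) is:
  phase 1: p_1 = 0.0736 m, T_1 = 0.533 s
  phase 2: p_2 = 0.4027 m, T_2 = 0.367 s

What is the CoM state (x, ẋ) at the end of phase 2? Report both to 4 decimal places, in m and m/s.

phase 1: p=0.0736, T=0.533, ωT=1.702082, cosh=2.833830, sinh=2.651527; start (x,ẋ)=(0.072500, 0.004000) → end (x,ẋ)=(0.073804, 0.002021)
phase 2: p=0.4027, T=0.367, ωT=1.171978, cosh=1.769063, sinh=1.459309; start (x,ẋ)=(0.073804, 0.002021) → end (x,ẋ)=(-0.178214, -1.529131)

x = -0.1782, ẋ = -1.5291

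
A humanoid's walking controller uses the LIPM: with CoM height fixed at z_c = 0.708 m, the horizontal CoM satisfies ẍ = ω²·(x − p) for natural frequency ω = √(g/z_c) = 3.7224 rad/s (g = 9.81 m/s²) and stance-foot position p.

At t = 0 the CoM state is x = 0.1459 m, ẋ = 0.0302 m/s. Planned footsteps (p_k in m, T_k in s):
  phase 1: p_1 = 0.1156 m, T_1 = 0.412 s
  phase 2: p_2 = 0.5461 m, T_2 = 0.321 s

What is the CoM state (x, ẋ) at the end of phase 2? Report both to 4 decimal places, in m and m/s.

phase 1: p=0.1156, T=0.412, ωT=1.533629, cosh=2.425359, sinh=2.209607; start (x,ẋ)=(0.145900, 0.030200) → end (x,ẋ)=(0.207015, 0.322465)
phase 2: p=0.5461, T=0.321, ωT=1.194890, cosh=1.802966, sinh=1.500229; start (x,ẋ)=(0.207015, 0.322465) → end (x,ẋ)=(0.064703, -1.312212)

x = 0.0647, ẋ = -1.3122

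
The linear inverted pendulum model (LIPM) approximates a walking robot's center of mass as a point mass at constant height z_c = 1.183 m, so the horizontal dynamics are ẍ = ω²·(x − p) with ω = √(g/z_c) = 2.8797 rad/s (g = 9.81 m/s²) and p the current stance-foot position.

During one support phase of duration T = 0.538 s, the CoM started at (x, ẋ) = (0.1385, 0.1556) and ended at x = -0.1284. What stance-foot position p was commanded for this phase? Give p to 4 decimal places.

p = 0.4045

ωT = 2.8797·0.538 = 1.549279; cosh(ωT) = 2.460237, sinh(ωT) = 2.247836
x(T) = p + (x₀−p)·cosh(ωT) + (ẋ₀/ω)·sinh(ωT) ⇒ p·(1 − cosh) = x(T) − x₀·cosh − (ẋ₀/ω)·sinh
numerator   = -0.1284 − (0.1385)·2.460237 − (0.1556/2.8797)·2.247836 = -0.590601
denominator = 1 − 2.460237 = -1.460237
p = -0.590601 / -1.460237 = 0.4045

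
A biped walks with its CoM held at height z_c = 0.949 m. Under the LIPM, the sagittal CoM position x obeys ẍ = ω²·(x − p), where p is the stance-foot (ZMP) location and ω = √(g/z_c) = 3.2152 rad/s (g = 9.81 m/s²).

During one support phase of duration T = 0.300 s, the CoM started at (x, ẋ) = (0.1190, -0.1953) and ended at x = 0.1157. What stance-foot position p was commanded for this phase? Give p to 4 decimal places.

ωT = 3.2152·0.300 = 0.964560; cosh(ωT) = 1.502392, sinh(ωT) = 1.121241
x(T) = p + (x₀−p)·cosh(ωT) + (ẋ₀/ω)·sinh(ωT) ⇒ p·(1 − cosh) = x(T) − x₀·cosh − (ẋ₀/ω)·sinh
numerator   = 0.1157 − (0.1190)·1.502392 − (-0.1953/3.2152)·1.121241 = 0.005023
denominator = 1 − 1.502392 = -0.502392
p = 0.005023 / -0.502392 = -0.0100

p = -0.0100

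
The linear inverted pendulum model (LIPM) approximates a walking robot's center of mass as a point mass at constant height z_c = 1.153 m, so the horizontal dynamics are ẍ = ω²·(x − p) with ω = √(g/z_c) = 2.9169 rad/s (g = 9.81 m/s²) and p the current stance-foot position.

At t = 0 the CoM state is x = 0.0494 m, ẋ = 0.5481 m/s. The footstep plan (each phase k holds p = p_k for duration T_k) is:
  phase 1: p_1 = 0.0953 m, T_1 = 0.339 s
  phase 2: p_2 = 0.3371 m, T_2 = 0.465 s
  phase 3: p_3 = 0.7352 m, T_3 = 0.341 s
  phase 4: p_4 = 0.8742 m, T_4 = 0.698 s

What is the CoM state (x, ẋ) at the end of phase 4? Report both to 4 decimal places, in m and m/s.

x = 1.8235, ẋ = 2.8899

phase 1: p=0.0953, T=0.339, ωT=0.988829, cosh=1.530049, sinh=1.158037; start (x,ẋ)=(0.049400, 0.548100) → end (x,ẋ)=(0.242672, 0.683575)
phase 2: p=0.3371, T=0.465, ωT=1.356359, cosh=2.069814, sinh=1.812217; start (x,ẋ)=(0.242672, 0.683575) → end (x,ẋ)=(0.566344, 0.915720)
phase 3: p=0.7352, T=0.341, ωT=0.994663, cosh=1.536830, sinh=1.166982; start (x,ẋ)=(0.566344, 0.915720) → end (x,ẋ)=(0.842054, 0.832523)
phase 4: p=0.8742, T=0.698, ωT=2.035996, cosh=3.895215, sinh=3.764664; start (x,ẋ)=(0.842054, 0.832523) → end (x,ẋ)=(1.823471, 2.889855)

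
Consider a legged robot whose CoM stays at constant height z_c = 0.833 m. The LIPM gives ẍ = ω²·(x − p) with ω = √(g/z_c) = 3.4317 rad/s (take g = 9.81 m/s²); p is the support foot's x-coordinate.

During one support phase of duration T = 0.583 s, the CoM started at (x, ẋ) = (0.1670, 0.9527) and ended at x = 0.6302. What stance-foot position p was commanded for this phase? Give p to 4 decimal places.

p = 0.3639

ωT = 3.4317·0.583 = 2.000681; cosh(ωT) = 3.764667, sinh(ωT) = 3.629424
x(T) = p + (x₀−p)·cosh(ωT) + (ẋ₀/ω)·sinh(ωT) ⇒ p·(1 − cosh) = x(T) − x₀·cosh − (ẋ₀/ω)·sinh
numerator   = 0.6302 − (0.1670)·3.764667 − (0.9527/3.4317)·3.629424 = -1.006091
denominator = 1 − 3.764667 = -2.764667
p = -1.006091 / -2.764667 = 0.3639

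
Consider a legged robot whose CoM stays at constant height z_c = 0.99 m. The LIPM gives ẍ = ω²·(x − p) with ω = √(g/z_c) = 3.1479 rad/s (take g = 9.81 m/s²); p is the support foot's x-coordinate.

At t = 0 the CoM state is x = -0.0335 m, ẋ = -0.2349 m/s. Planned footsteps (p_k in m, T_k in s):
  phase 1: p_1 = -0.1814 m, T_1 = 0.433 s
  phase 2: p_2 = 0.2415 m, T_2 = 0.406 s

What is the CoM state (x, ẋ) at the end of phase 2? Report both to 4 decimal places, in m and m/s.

phase 1: p=-0.1814, T=0.433, ωT=1.363041, cosh=2.081970, sinh=1.826088; start (x,ẋ)=(-0.033500, -0.234900) → end (x,ẋ)=(-0.009742, 0.361125)
phase 2: p=0.2415, T=0.406, ωT=1.278047, cosh=1.934102, sinh=1.655522; start (x,ẋ)=(-0.009742, 0.361125) → end (x,ẋ)=(-0.054506, -0.610871)

x = -0.0545, ẋ = -0.6109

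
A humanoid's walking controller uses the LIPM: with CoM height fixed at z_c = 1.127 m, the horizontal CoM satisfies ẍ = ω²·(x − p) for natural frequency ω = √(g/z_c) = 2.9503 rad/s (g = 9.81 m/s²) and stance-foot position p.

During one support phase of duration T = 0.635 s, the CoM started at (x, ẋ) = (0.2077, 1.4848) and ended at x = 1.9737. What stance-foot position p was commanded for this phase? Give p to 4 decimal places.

p = 0.1364

ωT = 2.9503·0.635 = 1.873441; cosh(ωT) = 3.332126, sinh(ωT) = 3.178532
x(T) = p + (x₀−p)·cosh(ωT) + (ẋ₀/ω)·sinh(ωT) ⇒ p·(1 − cosh) = x(T) − x₀·cosh − (ẋ₀/ω)·sinh
numerator   = 1.9737 − (0.2077)·3.332126 − (1.4848/2.9503)·3.178532 = -0.318045
denominator = 1 − 3.332126 = -2.332126
p = -0.318045 / -2.332126 = 0.1364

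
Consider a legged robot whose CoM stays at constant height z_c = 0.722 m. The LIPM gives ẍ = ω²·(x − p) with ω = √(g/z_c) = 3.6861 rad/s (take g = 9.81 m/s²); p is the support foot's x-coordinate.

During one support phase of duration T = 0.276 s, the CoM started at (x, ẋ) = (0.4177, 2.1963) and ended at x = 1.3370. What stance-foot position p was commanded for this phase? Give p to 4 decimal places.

ωT = 3.6861·0.276 = 1.017364; cosh(ωT) = 1.563720, sinh(ωT) = 1.202173
x(T) = p + (x₀−p)·cosh(ωT) + (ẋ₀/ω)·sinh(ωT) ⇒ p·(1 − cosh) = x(T) − x₀·cosh − (ẋ₀/ω)·sinh
numerator   = 1.3370 − (0.4177)·1.563720 − (2.1963/3.6861)·1.202173 = -0.032460
denominator = 1 − 1.563720 = -0.563720
p = -0.032460 / -0.563720 = 0.0576

p = 0.0576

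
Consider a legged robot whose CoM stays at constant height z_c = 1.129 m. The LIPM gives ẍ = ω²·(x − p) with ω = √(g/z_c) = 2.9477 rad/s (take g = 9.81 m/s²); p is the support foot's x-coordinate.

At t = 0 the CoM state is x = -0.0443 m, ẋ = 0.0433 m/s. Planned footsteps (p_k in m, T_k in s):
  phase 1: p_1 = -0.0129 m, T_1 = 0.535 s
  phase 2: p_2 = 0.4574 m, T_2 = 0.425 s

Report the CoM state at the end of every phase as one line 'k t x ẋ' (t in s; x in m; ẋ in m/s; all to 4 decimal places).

phase 1: p=-0.0129, T=0.535, ωT=1.577020, cosh=2.523549, sinh=2.316959; start (x,ẋ)=(-0.044300, 0.043300) → end (x,ẋ)=(-0.058105, -0.105183)
phase 2: p=0.4574, T=0.425, ωT=1.252773, cosh=1.892872, sinh=1.607161; start (x,ẋ)=(-0.058105, -0.105183) → end (x,ẋ)=(-0.575733, -2.641264)

1 0.5350 -0.0581 -0.1052
2 0.9600 -0.5757 -2.6413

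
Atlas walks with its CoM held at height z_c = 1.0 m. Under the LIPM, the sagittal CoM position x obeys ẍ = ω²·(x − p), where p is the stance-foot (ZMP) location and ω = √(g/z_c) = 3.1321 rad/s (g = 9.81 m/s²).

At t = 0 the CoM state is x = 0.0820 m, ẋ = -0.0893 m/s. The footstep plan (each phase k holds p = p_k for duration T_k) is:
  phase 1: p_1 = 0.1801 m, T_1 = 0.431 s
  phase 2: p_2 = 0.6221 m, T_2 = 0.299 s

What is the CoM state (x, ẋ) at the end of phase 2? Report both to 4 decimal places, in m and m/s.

x = -0.6548, ẋ = -3.4344

phase 1: p=0.1801, T=0.431, ωT=1.349935, cosh=2.058216, sinh=1.798959; start (x,ẋ)=(0.082000, -0.089300) → end (x,ẋ)=(-0.073102, -0.736545)
phase 2: p=0.6221, T=0.299, ωT=0.936498, cosh=1.471515, sinh=1.079517; start (x,ẋ)=(-0.073102, -0.736545) → end (x,ẋ)=(-0.654759, -3.434421)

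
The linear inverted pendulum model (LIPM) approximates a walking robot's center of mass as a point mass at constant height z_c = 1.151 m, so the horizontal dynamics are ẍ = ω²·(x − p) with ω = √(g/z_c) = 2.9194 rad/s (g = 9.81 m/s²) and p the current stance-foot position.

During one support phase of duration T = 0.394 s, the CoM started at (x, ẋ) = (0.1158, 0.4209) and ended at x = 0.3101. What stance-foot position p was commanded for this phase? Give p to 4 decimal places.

p = 0.1302

ωT = 2.9194·0.394 = 1.150244; cosh(ωT) = 1.737761, sinh(ωT) = 1.421201
x(T) = p + (x₀−p)·cosh(ωT) + (ẋ₀/ω)·sinh(ωT) ⇒ p·(1 − cosh) = x(T) − x₀·cosh − (ẋ₀/ω)·sinh
numerator   = 0.3101 − (0.1158)·1.737761 − (0.4209/2.9194)·1.421201 = -0.096032
denominator = 1 − 1.737761 = -0.737761
p = -0.096032 / -0.737761 = 0.1302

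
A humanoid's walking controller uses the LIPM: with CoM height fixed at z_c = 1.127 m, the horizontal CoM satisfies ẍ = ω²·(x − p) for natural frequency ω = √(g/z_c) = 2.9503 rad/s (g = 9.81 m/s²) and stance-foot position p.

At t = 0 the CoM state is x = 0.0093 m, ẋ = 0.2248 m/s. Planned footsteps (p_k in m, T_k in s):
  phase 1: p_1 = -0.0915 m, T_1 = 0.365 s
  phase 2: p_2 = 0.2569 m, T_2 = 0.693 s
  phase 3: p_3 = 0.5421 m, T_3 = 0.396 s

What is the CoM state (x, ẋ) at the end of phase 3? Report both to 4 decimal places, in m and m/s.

phase 1: p=-0.0915, T=0.365, ωT=1.076859, cosh=1.638055, sinh=1.297391; start (x,ẋ)=(0.009300, 0.224800) → end (x,ẋ)=(0.172472, 0.754066)
phase 2: p=0.2569, T=0.693, ωT=2.044558, cosh=3.927590, sinh=3.798152; start (x,ẋ)=(0.172472, 0.754066) → end (x,ẋ)=(0.896068, 2.015584)
phase 3: p=0.5421, T=0.396, ωT=1.168319, cosh=1.763735, sinh=1.452846; start (x,ẋ)=(0.896068, 2.015584) → end (x,ẋ)=(2.158960, 5.072179)

x = 2.1590, ẋ = 5.0722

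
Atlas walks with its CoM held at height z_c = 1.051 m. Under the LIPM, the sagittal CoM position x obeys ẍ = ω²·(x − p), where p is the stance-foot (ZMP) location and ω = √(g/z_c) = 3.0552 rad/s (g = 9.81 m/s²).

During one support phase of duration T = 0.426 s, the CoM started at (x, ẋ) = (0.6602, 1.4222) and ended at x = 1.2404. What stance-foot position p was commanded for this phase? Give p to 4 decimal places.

p = 0.8778

ωT = 3.0552·0.426 = 1.301515; cosh(ωT) = 1.973490, sinh(ωT) = 1.701371
x(T) = p + (x₀−p)·cosh(ωT) + (ẋ₀/ω)·sinh(ωT) ⇒ p·(1 − cosh) = x(T) − x₀·cosh − (ẋ₀/ω)·sinh
numerator   = 1.2404 − (0.6602)·1.973490 − (1.4222/3.0552)·1.701371 = -0.854489
denominator = 1 − 1.973490 = -0.973490
p = -0.854489 / -0.973490 = 0.8778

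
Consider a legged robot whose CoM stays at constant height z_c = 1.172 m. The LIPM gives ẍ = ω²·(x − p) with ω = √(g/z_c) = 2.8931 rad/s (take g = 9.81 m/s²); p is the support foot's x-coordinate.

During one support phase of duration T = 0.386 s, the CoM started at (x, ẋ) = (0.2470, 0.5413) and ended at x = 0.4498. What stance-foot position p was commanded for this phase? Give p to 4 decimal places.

p = 0.3228

ωT = 2.8931·0.386 = 1.116737; cosh(ωT) = 1.691107, sinh(ωT) = 1.363761
x(T) = p + (x₀−p)·cosh(ωT) + (ẋ₀/ω)·sinh(ωT) ⇒ p·(1 − cosh) = x(T) − x₀·cosh − (ẋ₀/ω)·sinh
numerator   = 0.4498 − (0.2470)·1.691107 − (0.5413/2.8931)·1.363761 = -0.223064
denominator = 1 − 1.691107 = -0.691107
p = -0.223064 / -0.691107 = 0.3228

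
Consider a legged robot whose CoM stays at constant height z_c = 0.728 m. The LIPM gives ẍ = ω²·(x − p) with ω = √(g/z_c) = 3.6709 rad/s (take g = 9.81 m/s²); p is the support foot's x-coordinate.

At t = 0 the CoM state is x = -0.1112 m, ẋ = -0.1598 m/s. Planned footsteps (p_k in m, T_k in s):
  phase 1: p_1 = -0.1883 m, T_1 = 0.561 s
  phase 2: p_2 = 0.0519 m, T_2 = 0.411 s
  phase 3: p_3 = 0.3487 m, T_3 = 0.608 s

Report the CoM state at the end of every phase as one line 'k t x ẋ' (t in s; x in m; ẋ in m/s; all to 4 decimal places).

1 0.5610 -0.0490 0.4549
2 0.9720 0.0791 0.2822
3 1.5800 -0.5679 -3.2283

phase 1: p=-0.1883, T=0.561, ωT=2.059375, cosh=3.984300, sinh=3.856767; start (x,ẋ)=(-0.111200, -0.159800) → end (x,ẋ)=(-0.049002, 0.454876)
phase 2: p=0.0519, T=0.411, ωT=1.508740, cosh=2.371109, sinh=2.149921; start (x,ẋ)=(-0.049002, 0.454876) → end (x,ẋ)=(0.079057, 0.282230)
phase 3: p=0.3487, T=0.608, ωT=2.231907, cosh=4.712472, sinh=4.605148; start (x,ẋ)=(0.079057, 0.282230) → end (x,ẋ)=(-0.567929, -3.228330)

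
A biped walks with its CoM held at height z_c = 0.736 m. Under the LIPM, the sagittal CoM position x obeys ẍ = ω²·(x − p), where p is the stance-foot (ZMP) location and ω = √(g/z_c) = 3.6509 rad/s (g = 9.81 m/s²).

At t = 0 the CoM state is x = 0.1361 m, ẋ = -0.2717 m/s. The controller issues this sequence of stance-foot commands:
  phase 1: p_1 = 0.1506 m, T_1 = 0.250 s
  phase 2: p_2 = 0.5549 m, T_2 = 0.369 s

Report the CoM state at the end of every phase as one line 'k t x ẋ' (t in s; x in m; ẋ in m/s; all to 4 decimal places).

phase 1: p=0.1506, T=0.250, ωT=0.912725, cosh=1.446265, sinh=1.044836; start (x,ẋ)=(0.136100, -0.271700) → end (x,ẋ)=(0.051872, -0.448262)
phase 2: p=0.5549, T=0.369, ωT=1.347182, cosh=2.053271, sinh=1.793300; start (x,ẋ)=(0.051872, -0.448262) → end (x,ẋ)=(-0.698136, -4.213804)

1 0.2500 0.0519 -0.4483
2 0.6190 -0.6981 -4.2138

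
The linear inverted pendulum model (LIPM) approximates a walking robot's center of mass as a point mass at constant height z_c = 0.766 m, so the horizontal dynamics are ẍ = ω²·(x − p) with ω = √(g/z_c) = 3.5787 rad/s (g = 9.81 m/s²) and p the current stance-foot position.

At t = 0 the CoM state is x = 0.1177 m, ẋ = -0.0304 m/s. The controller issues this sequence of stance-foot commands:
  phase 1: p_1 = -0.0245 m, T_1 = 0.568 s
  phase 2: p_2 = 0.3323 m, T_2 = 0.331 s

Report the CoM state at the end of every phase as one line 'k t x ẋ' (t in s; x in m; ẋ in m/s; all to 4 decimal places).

phase 1: p=-0.0245, T=0.568, ωT=2.032702, cosh=3.882833, sinh=3.751852; start (x,ẋ)=(0.117700, -0.030400) → end (x,ẋ)=(0.495768, 1.791246)
phase 2: p=0.3323, T=0.331, ωT=1.184550, cosh=1.787549, sinh=1.481665; start (x,ẋ)=(0.495768, 1.791246) → end (x,ẋ)=(1.366125, 4.068718)

1 0.5680 0.4958 1.7912
2 0.8990 1.3661 4.0687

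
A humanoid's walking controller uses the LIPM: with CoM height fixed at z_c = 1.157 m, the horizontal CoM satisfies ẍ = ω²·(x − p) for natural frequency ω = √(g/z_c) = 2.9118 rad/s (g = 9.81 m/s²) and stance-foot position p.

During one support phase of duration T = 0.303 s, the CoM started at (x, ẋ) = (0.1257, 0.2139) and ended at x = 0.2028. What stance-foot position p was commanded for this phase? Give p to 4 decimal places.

p = 0.1172

ωT = 2.9118·0.303 = 0.882275; cosh(ωT) = 1.415116, sinh(ωT) = 1.001276
x(T) = p + (x₀−p)·cosh(ωT) + (ẋ₀/ω)·sinh(ωT) ⇒ p·(1 − cosh) = x(T) − x₀·cosh − (ẋ₀/ω)·sinh
numerator   = 0.2028 − (0.1257)·1.415116 − (0.2139/2.9118)·1.001276 = -0.048634
denominator = 1 − 1.415116 = -0.415116
p = -0.048634 / -0.415116 = 0.1172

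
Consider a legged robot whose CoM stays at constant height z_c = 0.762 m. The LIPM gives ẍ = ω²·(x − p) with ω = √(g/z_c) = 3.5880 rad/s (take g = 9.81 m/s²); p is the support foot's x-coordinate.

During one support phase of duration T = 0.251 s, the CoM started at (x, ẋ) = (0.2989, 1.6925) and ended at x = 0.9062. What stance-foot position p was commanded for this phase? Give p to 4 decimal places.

p = 0.0160

ωT = 3.5880·0.251 = 0.900588; cosh(ωT) = 1.433690, sinh(ωT) = 1.027360
x(T) = p + (x₀−p)·cosh(ωT) + (ẋ₀/ω)·sinh(ωT) ⇒ p·(1 − cosh) = x(T) − x₀·cosh − (ẋ₀/ω)·sinh
numerator   = 0.9062 − (0.2989)·1.433690 − (1.6925/3.5880)·1.027360 = -0.006947
denominator = 1 − 1.433690 = -0.433690
p = -0.006947 / -0.433690 = 0.0160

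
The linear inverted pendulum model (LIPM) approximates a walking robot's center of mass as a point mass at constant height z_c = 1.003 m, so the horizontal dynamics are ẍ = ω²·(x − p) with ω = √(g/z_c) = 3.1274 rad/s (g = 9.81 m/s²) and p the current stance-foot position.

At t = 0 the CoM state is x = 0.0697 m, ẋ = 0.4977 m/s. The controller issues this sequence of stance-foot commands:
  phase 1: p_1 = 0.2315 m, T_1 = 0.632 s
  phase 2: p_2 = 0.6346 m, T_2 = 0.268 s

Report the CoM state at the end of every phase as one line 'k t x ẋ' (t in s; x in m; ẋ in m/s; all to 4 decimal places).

phase 1: p=0.2315, T=0.632, ωT=1.976517, cosh=3.678055, sinh=3.539504; start (x,ẋ)=(0.069700, 0.497700) → end (x,ẋ)=(0.199674, 0.039532)
phase 2: p=0.6346, T=0.268, ωT=0.838143, cosh=1.372291, sinh=0.939779; start (x,ẋ)=(0.199674, 0.039532) → end (x,ẋ)=(0.049634, -1.224027)

1 0.6320 0.1997 0.0395
2 0.9000 0.0496 -1.2240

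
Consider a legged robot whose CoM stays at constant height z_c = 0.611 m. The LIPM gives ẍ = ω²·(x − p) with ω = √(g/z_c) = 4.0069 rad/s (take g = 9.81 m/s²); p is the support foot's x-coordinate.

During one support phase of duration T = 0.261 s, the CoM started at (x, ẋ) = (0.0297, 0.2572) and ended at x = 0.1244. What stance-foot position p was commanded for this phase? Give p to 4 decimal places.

p = 0.0052

ωT = 4.0069·0.261 = 1.045801; cosh(ωT) = 1.598543, sinh(ωT) = 1.247133
x(T) = p + (x₀−p)·cosh(ωT) + (ẋ₀/ω)·sinh(ωT) ⇒ p·(1 − cosh) = x(T) − x₀·cosh − (ẋ₀/ω)·sinh
numerator   = 0.1244 − (0.0297)·1.598543 − (0.2572/4.0069)·1.247133 = -0.003129
denominator = 1 − 1.598543 = -0.598543
p = -0.003129 / -0.598543 = 0.0052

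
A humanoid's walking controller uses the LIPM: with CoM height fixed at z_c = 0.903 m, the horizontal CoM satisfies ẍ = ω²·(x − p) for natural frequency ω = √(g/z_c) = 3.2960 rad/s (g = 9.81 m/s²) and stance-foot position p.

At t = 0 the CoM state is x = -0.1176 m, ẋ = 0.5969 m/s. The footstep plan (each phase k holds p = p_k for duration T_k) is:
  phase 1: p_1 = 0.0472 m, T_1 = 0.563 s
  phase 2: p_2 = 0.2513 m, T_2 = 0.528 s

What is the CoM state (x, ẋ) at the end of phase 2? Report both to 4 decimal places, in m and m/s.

phase 1: p=0.0472, T=0.563, ωT=1.855648, cosh=3.276097, sinh=3.119745; start (x,ẋ)=(-0.117600, 0.596900) → end (x,ẋ)=(0.072280, 0.260916)
phase 2: p=0.2513, T=0.528, ωT=1.740288, cosh=2.937227, sinh=2.761757; start (x,ẋ)=(0.072280, 0.260916) → end (x,ẋ)=(-0.055898, -0.863206)

x = -0.0559, ẋ = -0.8632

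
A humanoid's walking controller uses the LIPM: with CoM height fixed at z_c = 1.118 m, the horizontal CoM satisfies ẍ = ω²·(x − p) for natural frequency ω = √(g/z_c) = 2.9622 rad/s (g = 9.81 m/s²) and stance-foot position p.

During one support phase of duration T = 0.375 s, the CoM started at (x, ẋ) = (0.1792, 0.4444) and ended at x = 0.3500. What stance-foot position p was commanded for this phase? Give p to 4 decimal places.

ωT = 2.9622·0.375 = 1.110825; cosh(ωT) = 1.683075, sinh(ωT) = 1.353788
x(T) = p + (x₀−p)·cosh(ωT) + (ẋ₀/ω)·sinh(ωT) ⇒ p·(1 − cosh) = x(T) − x₀·cosh − (ẋ₀/ω)·sinh
numerator   = 0.3500 − (0.1792)·1.683075 − (0.4444/2.9622)·1.353788 = -0.154707
denominator = 1 − 1.683075 = -0.683075
p = -0.154707 / -0.683075 = 0.2265

p = 0.2265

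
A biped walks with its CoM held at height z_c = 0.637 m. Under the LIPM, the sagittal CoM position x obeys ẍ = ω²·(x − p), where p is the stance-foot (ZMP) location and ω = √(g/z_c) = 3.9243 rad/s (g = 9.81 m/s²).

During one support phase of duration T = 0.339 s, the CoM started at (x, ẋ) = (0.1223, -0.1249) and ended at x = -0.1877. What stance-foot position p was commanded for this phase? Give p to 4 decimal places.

ωT = 3.9243·0.339 = 1.330338; cosh(ωT) = 2.023354, sinh(ωT) = 1.758966
x(T) = p + (x₀−p)·cosh(ωT) + (ẋ₀/ω)·sinh(ωT) ⇒ p·(1 − cosh) = x(T) − x₀·cosh − (ẋ₀/ω)·sinh
numerator   = -0.1877 − (0.1223)·2.023354 − (-0.1249/3.9243)·1.758966 = -0.379173
denominator = 1 − 2.023354 = -1.023354
p = -0.379173 / -1.023354 = 0.3705

p = 0.3705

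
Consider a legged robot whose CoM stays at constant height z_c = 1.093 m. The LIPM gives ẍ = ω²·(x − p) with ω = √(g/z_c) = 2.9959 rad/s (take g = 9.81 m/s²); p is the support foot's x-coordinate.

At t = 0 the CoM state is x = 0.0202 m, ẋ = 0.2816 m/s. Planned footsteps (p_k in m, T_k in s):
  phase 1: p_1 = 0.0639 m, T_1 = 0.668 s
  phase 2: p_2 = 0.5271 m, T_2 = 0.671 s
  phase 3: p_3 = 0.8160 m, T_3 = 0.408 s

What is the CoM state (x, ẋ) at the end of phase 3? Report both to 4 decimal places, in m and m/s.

phase 1: p=0.0639, T=0.668, ωT=2.001261, cosh=3.766773, sinh=3.631608; start (x,ẋ)=(0.020200, 0.281600) → end (x,ẋ)=(0.240645, 0.585270)
phase 2: p=0.5271, T=0.671, ωT=2.010249, cosh=3.799565, sinh=3.665610; start (x,ẋ)=(0.240645, 0.585270) → end (x,ẋ)=(0.154800, -0.922014)
phase 3: p=0.8160, T=0.408, ωT=1.222327, cosh=1.844812, sinh=1.550268; start (x,ẋ)=(0.154800, -0.922014) → end (x,ẋ)=(-0.880898, -4.771851)

x = -0.8809, ẋ = -4.7719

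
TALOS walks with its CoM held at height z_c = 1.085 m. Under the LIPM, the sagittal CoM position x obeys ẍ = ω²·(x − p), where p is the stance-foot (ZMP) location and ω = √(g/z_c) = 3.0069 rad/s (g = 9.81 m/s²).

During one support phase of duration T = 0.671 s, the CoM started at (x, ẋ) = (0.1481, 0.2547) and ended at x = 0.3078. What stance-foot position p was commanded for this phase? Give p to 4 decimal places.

ωT = 3.0069·0.671 = 2.017630; cosh(ωT) = 3.826725, sinh(ωT) = 3.693755
x(T) = p + (x₀−p)·cosh(ωT) + (ẋ₀/ω)·sinh(ωT) ⇒ p·(1 − cosh) = x(T) − x₀·cosh − (ẋ₀/ω)·sinh
numerator   = 0.3078 − (0.1481)·3.826725 − (0.2547/3.0069)·3.693755 = -0.571818
denominator = 1 − 3.826725 = -2.826725
p = -0.571818 / -2.826725 = 0.2023

p = 0.2023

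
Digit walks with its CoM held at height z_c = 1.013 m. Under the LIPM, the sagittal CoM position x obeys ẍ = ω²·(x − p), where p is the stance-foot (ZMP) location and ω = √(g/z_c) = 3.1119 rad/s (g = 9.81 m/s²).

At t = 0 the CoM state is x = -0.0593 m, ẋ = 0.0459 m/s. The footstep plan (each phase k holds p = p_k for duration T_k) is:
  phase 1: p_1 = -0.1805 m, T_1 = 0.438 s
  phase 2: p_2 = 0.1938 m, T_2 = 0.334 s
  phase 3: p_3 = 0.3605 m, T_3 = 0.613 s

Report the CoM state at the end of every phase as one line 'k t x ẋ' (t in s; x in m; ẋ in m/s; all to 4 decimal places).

1 0.4380 0.0988 0.7843
2 0.7720 0.3544 0.8816
3 1.3850 1.2726 2.9722

phase 1: p=-0.1805, T=0.438, ωT=1.363012, cosh=2.081918, sinh=1.826029; start (x,ẋ)=(-0.059300, 0.045900) → end (x,ẋ)=(0.098762, 0.784269)
phase 2: p=0.1938, T=0.334, ωT=1.039375, cosh=1.590562, sinh=1.236886; start (x,ẋ)=(0.098762, 0.784269) → end (x,ẋ)=(0.354360, 0.881622)
phase 3: p=0.3605, T=0.613, ωT=1.907595, cosh=3.442651, sinh=3.294214; start (x,ẋ)=(0.354360, 0.881622) → end (x,ẋ)=(1.272633, 2.972170)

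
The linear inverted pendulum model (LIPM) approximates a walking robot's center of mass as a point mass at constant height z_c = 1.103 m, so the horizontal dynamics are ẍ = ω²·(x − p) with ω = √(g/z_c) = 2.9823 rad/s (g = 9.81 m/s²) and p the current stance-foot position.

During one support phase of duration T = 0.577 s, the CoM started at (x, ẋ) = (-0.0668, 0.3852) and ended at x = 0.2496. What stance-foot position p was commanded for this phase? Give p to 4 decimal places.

ωT = 2.9823·0.577 = 1.720787; cosh(ωT) = 2.883926, sinh(ωT) = 2.705000
x(T) = p + (x₀−p)·cosh(ωT) + (ẋ₀/ω)·sinh(ωT) ⇒ p·(1 − cosh) = x(T) − x₀·cosh − (ẋ₀/ω)·sinh
numerator   = 0.2496 − (-0.0668)·2.883926 − (0.3852/2.9823)·2.705000 = 0.092863
denominator = 1 − 2.883926 = -1.883926
p = 0.092863 / -1.883926 = -0.0493

p = -0.0493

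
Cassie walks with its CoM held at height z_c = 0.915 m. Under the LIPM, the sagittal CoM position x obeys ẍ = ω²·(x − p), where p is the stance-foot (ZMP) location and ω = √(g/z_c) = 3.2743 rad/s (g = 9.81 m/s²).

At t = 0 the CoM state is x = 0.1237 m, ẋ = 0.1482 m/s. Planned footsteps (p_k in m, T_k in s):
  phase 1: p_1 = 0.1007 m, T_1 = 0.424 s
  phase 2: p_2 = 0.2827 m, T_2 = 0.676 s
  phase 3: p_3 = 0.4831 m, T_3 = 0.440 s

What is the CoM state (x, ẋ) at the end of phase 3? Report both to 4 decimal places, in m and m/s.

phase 1: p=0.1007, T=0.424, ωT=1.388303, cosh=2.128771, sinh=1.879273; start (x,ẋ)=(0.123700, 0.148200) → end (x,ẋ)=(0.234721, 0.457010)
phase 2: p=0.2827, T=0.676, ωT=2.213427, cosh=4.628167, sinh=4.518841; start (x,ẋ)=(0.234721, 0.457010) → end (x,ẋ)=(0.691360, 1.405212)
phase 3: p=0.4831, T=0.440, ωT=1.440692, cosh=2.230191, sinh=1.993427; start (x,ẋ)=(0.691360, 1.405212) → end (x,ẋ)=(1.803066, 4.493217)

x = 1.8031, ẋ = 4.4932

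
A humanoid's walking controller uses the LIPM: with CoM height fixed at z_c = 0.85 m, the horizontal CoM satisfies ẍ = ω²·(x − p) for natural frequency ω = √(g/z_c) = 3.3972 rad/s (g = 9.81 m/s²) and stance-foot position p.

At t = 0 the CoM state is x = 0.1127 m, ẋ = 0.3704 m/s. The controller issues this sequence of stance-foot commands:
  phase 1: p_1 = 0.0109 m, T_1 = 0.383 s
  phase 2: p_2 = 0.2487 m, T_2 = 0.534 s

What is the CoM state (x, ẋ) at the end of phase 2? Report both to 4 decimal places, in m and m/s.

x = 1.8756, ẋ = 5.6595

phase 1: p=0.0109, T=0.383, ωT=1.301128, cosh=1.972831, sinh=1.700606; start (x,ẋ)=(0.112700, 0.370400) → end (x,ẋ)=(0.397153, 1.318865)
phase 2: p=0.2487, T=0.534, ωT=1.814105, cosh=3.149282, sinh=2.986299; start (x,ẋ)=(0.397153, 1.318865) → end (x,ẋ)=(1.875565, 5.659542)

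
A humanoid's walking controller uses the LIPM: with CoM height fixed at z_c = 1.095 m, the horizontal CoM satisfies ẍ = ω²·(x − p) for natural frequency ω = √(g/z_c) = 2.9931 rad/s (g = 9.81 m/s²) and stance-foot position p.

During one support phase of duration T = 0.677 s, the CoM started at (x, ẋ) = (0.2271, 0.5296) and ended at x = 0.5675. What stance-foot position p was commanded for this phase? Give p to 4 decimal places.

p = 0.3387

ωT = 2.9931·0.677 = 2.026329; cosh(ωT) = 3.859001, sinh(ωT) = 3.727183
x(T) = p + (x₀−p)·cosh(ωT) + (ẋ₀/ω)·sinh(ωT) ⇒ p·(1 − cosh) = x(T) − x₀·cosh − (ẋ₀/ω)·sinh
numerator   = 0.5675 − (0.2271)·3.859001 − (0.5296/2.9931)·3.727183 = -0.968368
denominator = 1 − 3.859001 = -2.859001
p = -0.968368 / -2.859001 = 0.3387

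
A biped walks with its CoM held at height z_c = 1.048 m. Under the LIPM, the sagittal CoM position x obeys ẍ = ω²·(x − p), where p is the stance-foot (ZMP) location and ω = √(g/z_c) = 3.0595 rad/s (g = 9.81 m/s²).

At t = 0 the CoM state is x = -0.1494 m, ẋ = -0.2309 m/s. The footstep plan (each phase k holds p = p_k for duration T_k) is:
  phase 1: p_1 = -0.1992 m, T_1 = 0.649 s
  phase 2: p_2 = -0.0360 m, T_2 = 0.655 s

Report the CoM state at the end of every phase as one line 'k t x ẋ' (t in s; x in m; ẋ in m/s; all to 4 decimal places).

phase 1: p=-0.1992, T=0.649, ωT=1.985615, cosh=3.710413, sinh=3.573116; start (x,ẋ)=(-0.149400, -0.230900) → end (x,ẋ)=(-0.284084, -0.312323)
phase 2: p=-0.0360, T=0.655, ωT=2.003973, cosh=3.776633, sinh=3.641834; start (x,ẋ)=(-0.284084, -0.312323) → end (x,ẋ)=(-1.344692, -3.943730)

1 0.6490 -0.2841 -0.3123
2 1.3040 -1.3447 -3.9437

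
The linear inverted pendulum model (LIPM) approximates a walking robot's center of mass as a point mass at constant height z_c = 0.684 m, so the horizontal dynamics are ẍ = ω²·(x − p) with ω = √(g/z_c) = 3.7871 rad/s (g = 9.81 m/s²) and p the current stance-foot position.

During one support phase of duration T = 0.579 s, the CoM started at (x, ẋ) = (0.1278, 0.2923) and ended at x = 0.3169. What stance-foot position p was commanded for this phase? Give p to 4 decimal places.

p = 0.1709

ωT = 3.7871·0.579 = 2.192731; cosh(ωT) = 4.535630, sinh(ωT) = 4.424018
x(T) = p + (x₀−p)·cosh(ωT) + (ẋ₀/ω)·sinh(ωT) ⇒ p·(1 − cosh) = x(T) − x₀·cosh − (ẋ₀/ω)·sinh
numerator   = 0.3169 − (0.1278)·4.535630 − (0.2923/3.7871)·4.424018 = -0.604213
denominator = 1 − 4.535630 = -3.535630
p = -0.604213 / -3.535630 = 0.1709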